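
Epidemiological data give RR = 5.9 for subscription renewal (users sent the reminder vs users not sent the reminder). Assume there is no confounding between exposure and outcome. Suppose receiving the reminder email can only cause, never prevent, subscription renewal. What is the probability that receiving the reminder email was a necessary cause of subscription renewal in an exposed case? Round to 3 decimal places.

Under exogeneity and monotonicity, PN = (RR − 1) / RR = 1 − 1/RR.
PN = (5.9 − 1) / 5.9 = 4.9 / 5.9 ≈ 0.8305

PN ≈ 0.831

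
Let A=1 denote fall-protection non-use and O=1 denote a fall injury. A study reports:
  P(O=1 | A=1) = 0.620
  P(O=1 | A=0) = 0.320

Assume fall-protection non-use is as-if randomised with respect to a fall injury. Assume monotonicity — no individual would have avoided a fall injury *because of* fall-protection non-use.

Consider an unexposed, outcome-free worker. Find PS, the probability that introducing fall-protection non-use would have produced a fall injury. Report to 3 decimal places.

Let p₁ = 0.62, p₀ = 0.32.
Under exogeneity and monotonicity, PS = (p₁ − p₀) / (1 − p₀).
PS = (0.62 − 0.32) / (1 − 0.32) = 0.3 / 0.68 ≈ 0.4412

PS ≈ 0.441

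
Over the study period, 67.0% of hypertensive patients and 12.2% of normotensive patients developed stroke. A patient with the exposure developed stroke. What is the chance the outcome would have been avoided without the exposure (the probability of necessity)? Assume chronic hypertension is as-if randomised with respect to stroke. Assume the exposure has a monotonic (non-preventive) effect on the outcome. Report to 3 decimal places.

p₁ = 0.67, p₀ = 0.122.
Under exogeneity and monotonicity, PN = (p₁ − p₀) / p₁.
PN = (0.67 − 0.122) / 0.67 = 0.548 / 0.67 ≈ 0.8179

PN ≈ 0.818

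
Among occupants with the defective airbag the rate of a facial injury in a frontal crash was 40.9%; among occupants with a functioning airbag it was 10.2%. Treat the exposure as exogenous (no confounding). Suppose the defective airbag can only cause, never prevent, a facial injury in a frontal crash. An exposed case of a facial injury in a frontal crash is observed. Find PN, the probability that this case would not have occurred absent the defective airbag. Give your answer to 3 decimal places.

PN ≈ 0.751

p₁ = 0.409, p₀ = 0.102.
Under exogeneity and monotonicity, PN = (p₁ − p₀) / p₁.
PN = (0.409 − 0.102) / 0.409 = 0.307 / 0.409 ≈ 0.7506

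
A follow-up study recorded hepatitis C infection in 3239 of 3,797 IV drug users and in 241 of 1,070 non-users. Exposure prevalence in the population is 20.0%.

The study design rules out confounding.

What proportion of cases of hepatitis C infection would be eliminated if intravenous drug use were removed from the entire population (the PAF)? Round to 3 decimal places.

PAF ≈ 0.358

p₁ = P(outcome | exposed) = 3239/3797 = 0.85304
p₀ = P(outcome | unexposed) = 241/1070 = 0.22523
Overall risk P(Y=1) = π·p₁ + (1−π)·p₀ = 0.2×0.85304 + 0.8×0.22523 = 0.3508.
Under exogeneity, PAF = [P(Y=1) − p₀] / P(Y=1).
PAF = (0.3508 − 0.22523) / 0.3508 ≈ 0.3579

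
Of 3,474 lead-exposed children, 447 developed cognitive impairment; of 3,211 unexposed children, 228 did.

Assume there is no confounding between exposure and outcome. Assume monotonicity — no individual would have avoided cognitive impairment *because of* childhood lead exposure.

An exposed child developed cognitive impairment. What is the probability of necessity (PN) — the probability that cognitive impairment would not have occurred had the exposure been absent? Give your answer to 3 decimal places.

PN ≈ 0.448

p₁ = P(outcome | exposed) = 447/3474 = 0.12867
p₀ = P(outcome | unexposed) = 228/3211 = 0.071006
Under exogeneity and monotonicity, PN = (p₁ − p₀) / p₁.
PN = (0.12867 − 0.071006) / 0.12867 = 0.057664 / 0.12867 ≈ 0.4482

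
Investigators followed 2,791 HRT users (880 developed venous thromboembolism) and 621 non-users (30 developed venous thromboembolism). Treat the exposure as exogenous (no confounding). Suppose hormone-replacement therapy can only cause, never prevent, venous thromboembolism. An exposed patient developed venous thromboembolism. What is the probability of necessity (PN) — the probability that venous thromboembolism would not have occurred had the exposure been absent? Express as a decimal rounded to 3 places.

PN ≈ 0.847

p₁ = P(outcome | exposed) = 880/2791 = 0.3153
p₀ = P(outcome | unexposed) = 30/621 = 0.048309
Under exogeneity and monotonicity, PN = (p₁ − p₀) / p₁.
PN = (0.3153 − 0.048309) / 0.3153 = 0.26699 / 0.3153 ≈ 0.8468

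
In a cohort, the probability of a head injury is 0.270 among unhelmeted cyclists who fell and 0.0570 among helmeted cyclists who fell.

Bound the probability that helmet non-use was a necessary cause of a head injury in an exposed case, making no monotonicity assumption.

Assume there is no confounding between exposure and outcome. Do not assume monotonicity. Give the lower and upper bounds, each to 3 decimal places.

Let p₁ = 0.27, p₀ = 0.057.
Under exogeneity alone the bounds on PN are max{0,(p₁−p₀)/p₁} ≤ PN ≤ min{1,(1−p₀)/p₁}.
  lower = (p₁ − p₀)/p₁ = 0.213 / 0.27 ≈ 0.7889
  upper = min{1, (1 − p₀)/p₁} = 0.943 / 0.27 ≈ 3.4926 → capped at 1

0.789 ≤ PN ≤ 1.000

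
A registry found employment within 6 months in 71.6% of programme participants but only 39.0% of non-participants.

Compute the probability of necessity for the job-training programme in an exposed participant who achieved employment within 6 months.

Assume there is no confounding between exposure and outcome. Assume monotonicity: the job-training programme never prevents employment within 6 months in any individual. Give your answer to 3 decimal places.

PN ≈ 0.455

p₁ = 0.716, p₀ = 0.39.
Under exogeneity and monotonicity, PN = (p₁ − p₀) / p₁.
PN = (0.716 − 0.39) / 0.716 = 0.326 / 0.716 ≈ 0.4553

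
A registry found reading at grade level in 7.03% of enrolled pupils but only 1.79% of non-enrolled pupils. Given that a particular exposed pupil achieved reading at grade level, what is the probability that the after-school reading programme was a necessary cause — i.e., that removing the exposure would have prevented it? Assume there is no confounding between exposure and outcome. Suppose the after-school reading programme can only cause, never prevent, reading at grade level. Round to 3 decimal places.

PN ≈ 0.745

p₁ = 0.0703, p₀ = 0.0179.
Under exogeneity and monotonicity, PN = (p₁ − p₀) / p₁.
PN = (0.0703 − 0.0179) / 0.0703 = 0.0524 / 0.0703 ≈ 0.7454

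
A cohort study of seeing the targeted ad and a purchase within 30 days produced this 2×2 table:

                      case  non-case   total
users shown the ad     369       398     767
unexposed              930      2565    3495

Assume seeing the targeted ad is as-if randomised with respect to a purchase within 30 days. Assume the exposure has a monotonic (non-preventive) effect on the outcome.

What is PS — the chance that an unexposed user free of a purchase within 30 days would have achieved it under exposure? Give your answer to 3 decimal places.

p₁ = P(outcome | exposed) = 369/767 = 0.4811
p₀ = P(outcome | unexposed) = 930/3495 = 0.26609
Under exogeneity and monotonicity, PS = (p₁ − p₀) / (1 − p₀).
PS = (0.4811 − 0.26609) / (1 − 0.26609) = 0.215 / 0.73391 ≈ 0.2930

PS ≈ 0.293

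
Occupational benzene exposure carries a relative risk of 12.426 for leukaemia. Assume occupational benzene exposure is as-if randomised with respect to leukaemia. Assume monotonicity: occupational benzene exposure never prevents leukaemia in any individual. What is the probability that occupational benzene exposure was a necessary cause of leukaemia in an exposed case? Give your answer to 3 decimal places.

PN ≈ 0.920

Under exogeneity and monotonicity, PN = (RR − 1) / RR = 1 − 1/RR.
PN = (12.426 − 1) / 12.426 = 11.43 / 12.426 ≈ 0.9195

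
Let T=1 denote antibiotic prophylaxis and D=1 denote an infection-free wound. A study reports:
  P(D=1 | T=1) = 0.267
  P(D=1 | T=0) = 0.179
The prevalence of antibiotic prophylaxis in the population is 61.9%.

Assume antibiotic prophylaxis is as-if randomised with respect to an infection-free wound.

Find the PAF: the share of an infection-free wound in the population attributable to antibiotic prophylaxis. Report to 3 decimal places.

PAF ≈ 0.233

Let p₁ = 0.267, p₀ = 0.179.
Overall risk P(Y=1) = π·p₁ + (1−π)·p₀ = 0.619×0.267 + 0.381×0.179 = 0.23347.
Under exogeneity, PAF = [P(Y=1) − p₀] / P(Y=1).
PAF = (0.23347 − 0.179) / 0.23347 ≈ 0.2333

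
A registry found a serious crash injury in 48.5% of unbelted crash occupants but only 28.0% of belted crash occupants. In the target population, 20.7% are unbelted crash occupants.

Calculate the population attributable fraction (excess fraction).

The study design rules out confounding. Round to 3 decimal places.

PAF ≈ 0.132

p₁ = 0.485, p₀ = 0.28.
Overall risk P(Y=1) = π·p₁ + (1−π)·p₀ = 0.207×0.485 + 0.793×0.28 = 0.32244.
Under exogeneity, PAF = [P(Y=1) − p₀] / P(Y=1).
PAF = (0.32244 − 0.28) / 0.32244 ≈ 0.1316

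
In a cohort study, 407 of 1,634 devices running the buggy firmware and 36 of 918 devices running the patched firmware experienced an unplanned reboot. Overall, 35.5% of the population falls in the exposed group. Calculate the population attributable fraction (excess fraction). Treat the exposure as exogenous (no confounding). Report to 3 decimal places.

p₁ = P(outcome | exposed) = 407/1634 = 0.24908
p₀ = P(outcome | unexposed) = 36/918 = 0.039216
Overall risk P(Y=1) = π·p₁ + (1−π)·p₀ = 0.355×0.24908 + 0.645×0.039216 = 0.11372.
Under exogeneity, PAF = [P(Y=1) − p₀] / P(Y=1).
PAF = (0.11372 − 0.039216) / 0.11372 ≈ 0.6552

PAF ≈ 0.655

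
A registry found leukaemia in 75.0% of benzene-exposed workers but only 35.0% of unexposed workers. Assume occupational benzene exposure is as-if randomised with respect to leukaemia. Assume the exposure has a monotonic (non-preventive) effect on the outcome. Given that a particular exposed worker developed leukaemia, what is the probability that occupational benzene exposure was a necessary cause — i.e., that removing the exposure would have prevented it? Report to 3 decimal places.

PN ≈ 0.533

p₁ = 0.75, p₀ = 0.35.
Under exogeneity and monotonicity, PN = (p₁ − p₀) / p₁.
PN = (0.75 − 0.35) / 0.75 = 0.4 / 0.75 ≈ 0.5333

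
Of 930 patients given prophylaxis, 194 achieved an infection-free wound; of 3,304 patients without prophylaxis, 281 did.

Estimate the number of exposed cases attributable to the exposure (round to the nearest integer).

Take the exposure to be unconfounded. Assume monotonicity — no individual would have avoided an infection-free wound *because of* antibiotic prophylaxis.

about 115 cases

p₁ = P(outcome | exposed) = 194/930 = 0.2086
p₀ = P(outcome | unexposed) = 281/3304 = 0.085048
PN = (p₁ − p₀)/p₁ = (0.2086 − 0.085048) / 0.2086 ≈ 0.59229.
Attributable cases ≈ PN × (exposed cases) = 0.59229 × 194 ≈ 114.90.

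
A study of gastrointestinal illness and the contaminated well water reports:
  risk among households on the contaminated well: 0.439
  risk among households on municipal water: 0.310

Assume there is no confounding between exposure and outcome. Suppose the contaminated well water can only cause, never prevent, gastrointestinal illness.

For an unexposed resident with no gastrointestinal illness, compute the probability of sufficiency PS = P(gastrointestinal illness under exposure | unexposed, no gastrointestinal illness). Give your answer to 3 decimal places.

Let p₁ = 0.439, p₀ = 0.31.
Under exogeneity and monotonicity, PS = (p₁ − p₀) / (1 − p₀).
PS = (0.439 − 0.31) / (1 − 0.31) = 0.129 / 0.69 ≈ 0.1870

PS ≈ 0.187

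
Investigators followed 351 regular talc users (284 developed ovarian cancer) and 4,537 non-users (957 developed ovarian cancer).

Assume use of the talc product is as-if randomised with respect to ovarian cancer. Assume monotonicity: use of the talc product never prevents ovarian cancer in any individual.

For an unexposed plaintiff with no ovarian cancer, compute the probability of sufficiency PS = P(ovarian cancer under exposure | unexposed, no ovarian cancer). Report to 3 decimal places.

p₁ = P(outcome | exposed) = 284/351 = 0.80912
p₀ = P(outcome | unexposed) = 957/4537 = 0.21093
Under exogeneity and monotonicity, PS = (p₁ − p₀) / (1 − p₀).
PS = (0.80912 − 0.21093) / (1 − 0.21093) = 0.59818 / 0.78907 ≈ 0.7581

PS ≈ 0.758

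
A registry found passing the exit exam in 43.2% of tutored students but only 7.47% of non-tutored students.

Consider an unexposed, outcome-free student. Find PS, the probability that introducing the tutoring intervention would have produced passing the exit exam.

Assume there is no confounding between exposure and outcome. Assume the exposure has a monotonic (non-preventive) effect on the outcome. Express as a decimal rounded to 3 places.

p₁ = 0.432, p₀ = 0.0747.
Under exogeneity and monotonicity, PS = (p₁ − p₀) / (1 − p₀).
PS = (0.432 − 0.0747) / (1 − 0.0747) = 0.3573 / 0.9253 ≈ 0.3861

PS ≈ 0.386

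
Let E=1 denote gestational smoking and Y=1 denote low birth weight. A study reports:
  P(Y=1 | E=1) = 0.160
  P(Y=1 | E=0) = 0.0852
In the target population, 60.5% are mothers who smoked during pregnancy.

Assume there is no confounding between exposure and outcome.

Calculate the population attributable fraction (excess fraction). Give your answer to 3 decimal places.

Let p₁ = 0.16, p₀ = 0.0852.
Overall risk P(Y=1) = π·p₁ + (1−π)·p₀ = 0.605×0.16 + 0.395×0.0852 = 0.13045.
Under exogeneity, PAF = [P(Y=1) − p₀] / P(Y=1).
PAF = (0.13045 − 0.0852) / 0.13045 ≈ 0.3469

PAF ≈ 0.347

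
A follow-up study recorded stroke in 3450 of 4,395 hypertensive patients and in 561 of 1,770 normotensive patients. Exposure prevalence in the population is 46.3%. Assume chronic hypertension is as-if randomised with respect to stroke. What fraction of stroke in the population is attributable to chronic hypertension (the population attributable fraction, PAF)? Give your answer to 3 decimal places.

PAF ≈ 0.406

p₁ = P(outcome | exposed) = 3450/4395 = 0.78498
p₀ = P(outcome | unexposed) = 561/1770 = 0.31695
Overall risk P(Y=1) = π·p₁ + (1−π)·p₀ = 0.463×0.78498 + 0.537×0.31695 = 0.53365.
Under exogeneity, PAF = [P(Y=1) − p₀] / P(Y=1).
PAF = (0.53365 − 0.31695) / 0.53365 ≈ 0.4061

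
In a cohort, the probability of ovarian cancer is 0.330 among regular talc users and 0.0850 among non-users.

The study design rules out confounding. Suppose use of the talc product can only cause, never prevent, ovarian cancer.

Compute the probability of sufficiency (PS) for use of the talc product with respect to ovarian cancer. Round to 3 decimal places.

Let p₁ = 0.33, p₀ = 0.085.
Under exogeneity and monotonicity, PS = (p₁ − p₀) / (1 − p₀).
PS = (0.33 − 0.085) / (1 − 0.085) = 0.245 / 0.915 ≈ 0.2678

PS ≈ 0.268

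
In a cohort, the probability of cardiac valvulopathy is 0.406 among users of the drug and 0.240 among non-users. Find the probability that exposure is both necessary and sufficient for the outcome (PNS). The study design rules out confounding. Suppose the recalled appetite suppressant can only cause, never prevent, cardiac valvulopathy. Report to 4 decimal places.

Let p₁ = 0.406, p₀ = 0.24.
Under exogeneity and monotonicity, PNS = p₁ − p₀.
PNS = 0.406 − 0.24 = 0.166

PNS ≈ 0.1660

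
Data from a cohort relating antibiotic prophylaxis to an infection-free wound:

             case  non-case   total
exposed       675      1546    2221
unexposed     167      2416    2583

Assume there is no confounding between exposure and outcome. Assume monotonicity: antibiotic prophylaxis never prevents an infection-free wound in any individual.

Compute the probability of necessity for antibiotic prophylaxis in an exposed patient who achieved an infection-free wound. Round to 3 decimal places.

PN ≈ 0.787

p₁ = P(outcome | exposed) = 675/2221 = 0.30392
p₀ = P(outcome | unexposed) = 167/2583 = 0.064654
Under exogeneity and monotonicity, PN = (p₁ − p₀)/p₁.
PN = (0.30392 − 0.064654) / 0.30392 ≈ 0.7873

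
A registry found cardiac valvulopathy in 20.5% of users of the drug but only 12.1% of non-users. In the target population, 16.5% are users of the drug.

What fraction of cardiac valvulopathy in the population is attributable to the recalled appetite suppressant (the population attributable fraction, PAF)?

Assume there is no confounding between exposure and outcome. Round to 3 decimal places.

p₁ = 0.205, p₀ = 0.121.
Overall risk P(Y=1) = π·p₁ + (1−π)·p₀ = 0.165×0.205 + 0.835×0.121 = 0.13486.
Under exogeneity, PAF = [P(Y=1) − p₀] / P(Y=1).
PAF = (0.13486 − 0.121) / 0.13486 ≈ 0.1028

PAF ≈ 0.103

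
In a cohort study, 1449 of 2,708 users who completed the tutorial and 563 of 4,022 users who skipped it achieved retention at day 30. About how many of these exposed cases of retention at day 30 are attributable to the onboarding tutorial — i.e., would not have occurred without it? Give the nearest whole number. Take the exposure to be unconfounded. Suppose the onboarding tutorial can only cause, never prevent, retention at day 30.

p₁ = P(outcome | exposed) = 1449/2708 = 0.53508
p₀ = P(outcome | unexposed) = 563/4022 = 0.13998
PN = (p₁ − p₀)/p₁ = (0.53508 − 0.13998) / 0.53508 ≈ 0.73839.
Attributable cases ≈ PN × (exposed cases) = 0.73839 × 1449 ≈ 1069.93.

about 1070 cases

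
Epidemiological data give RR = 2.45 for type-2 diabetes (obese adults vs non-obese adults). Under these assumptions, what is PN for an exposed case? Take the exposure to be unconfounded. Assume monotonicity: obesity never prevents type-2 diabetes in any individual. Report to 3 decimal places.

PN ≈ 0.592

Under exogeneity and monotonicity, PN = (RR − 1) / RR = 1 − 1/RR.
PN = (2.45 − 1) / 2.45 = 1.45 / 2.45 ≈ 0.5918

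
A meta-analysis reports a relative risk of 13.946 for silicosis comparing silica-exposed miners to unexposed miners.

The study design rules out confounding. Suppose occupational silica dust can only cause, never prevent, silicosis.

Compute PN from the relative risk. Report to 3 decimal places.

Under exogeneity and monotonicity, PN = (RR − 1) / RR = 1 − 1/RR.
PN = (13.946 − 1) / 13.946 = 12.95 / 13.946 ≈ 0.9283

PN ≈ 0.928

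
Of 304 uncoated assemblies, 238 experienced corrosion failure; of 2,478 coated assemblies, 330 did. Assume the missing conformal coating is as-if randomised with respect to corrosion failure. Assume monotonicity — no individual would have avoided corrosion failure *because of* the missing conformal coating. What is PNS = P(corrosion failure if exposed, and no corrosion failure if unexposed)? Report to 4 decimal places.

p₁ = P(outcome | exposed) = 238/304 = 0.78289
p₀ = P(outcome | unexposed) = 330/2478 = 0.13317
Under exogeneity and monotonicity, PNS = p₁ − p₀.
PNS = 0.78289 − 0.13317 = 0.64972

PNS ≈ 0.6497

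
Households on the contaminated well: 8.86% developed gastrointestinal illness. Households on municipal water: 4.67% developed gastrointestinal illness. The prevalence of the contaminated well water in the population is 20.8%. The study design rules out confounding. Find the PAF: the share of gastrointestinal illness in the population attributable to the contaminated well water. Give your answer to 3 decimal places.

PAF ≈ 0.157

p₁ = 0.0886, p₀ = 0.0467.
Overall risk P(Y=1) = π·p₁ + (1−π)·p₀ = 0.208×0.0886 + 0.792×0.0467 = 0.055415.
Under exogeneity, PAF = [P(Y=1) − p₀] / P(Y=1).
PAF = (0.055415 − 0.0467) / 0.055415 ≈ 0.1573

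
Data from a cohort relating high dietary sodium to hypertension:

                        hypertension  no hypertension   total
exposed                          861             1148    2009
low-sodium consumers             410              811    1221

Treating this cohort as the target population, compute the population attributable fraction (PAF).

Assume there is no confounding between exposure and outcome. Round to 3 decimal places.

PAF ≈ 0.147

p₁ = P(outcome | exposed) = 861/2009 = 0.42857
p₀ = P(outcome | unexposed) = 410/1221 = 0.33579
Exposure prevalence π = 2009/3230 = 0.62198; overall risk P(Y=1) = 0.3935.
Under exogeneity, PAF = [P(Y=1) − p₀]/P(Y=1).
PAF = (0.3935 − 0.33579) / 0.3935 ≈ 0.1467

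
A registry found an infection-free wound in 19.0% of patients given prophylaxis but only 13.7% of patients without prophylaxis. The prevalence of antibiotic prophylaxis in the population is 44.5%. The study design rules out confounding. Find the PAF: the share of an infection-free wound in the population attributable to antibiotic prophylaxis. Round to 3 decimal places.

p₁ = 0.19, p₀ = 0.137.
Overall risk P(Y=1) = π·p₁ + (1−π)·p₀ = 0.445×0.19 + 0.555×0.137 = 0.16058.
Under exogeneity, PAF = [P(Y=1) − p₀] / P(Y=1).
PAF = (0.16058 − 0.137) / 0.16058 ≈ 0.1469

PAF ≈ 0.147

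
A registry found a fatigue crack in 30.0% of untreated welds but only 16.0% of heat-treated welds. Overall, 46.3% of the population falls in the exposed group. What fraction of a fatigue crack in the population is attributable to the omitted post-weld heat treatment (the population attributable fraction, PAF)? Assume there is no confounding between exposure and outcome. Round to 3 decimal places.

PAF ≈ 0.288

p₁ = 0.3, p₀ = 0.16.
Overall risk P(Y=1) = π·p₁ + (1−π)·p₀ = 0.463×0.3 + 0.537×0.16 = 0.22482.
Under exogeneity, PAF = [P(Y=1) − p₀] / P(Y=1).
PAF = (0.22482 − 0.16) / 0.22482 ≈ 0.2883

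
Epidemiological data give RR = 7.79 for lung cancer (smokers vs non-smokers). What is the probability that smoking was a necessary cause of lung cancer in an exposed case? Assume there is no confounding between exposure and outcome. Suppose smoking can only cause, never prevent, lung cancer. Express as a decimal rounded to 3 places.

Under exogeneity and monotonicity, PN = (RR − 1) / RR = 1 − 1/RR.
PN = (7.79 − 1) / 7.79 = 6.79 / 7.79 ≈ 0.8716

PN ≈ 0.872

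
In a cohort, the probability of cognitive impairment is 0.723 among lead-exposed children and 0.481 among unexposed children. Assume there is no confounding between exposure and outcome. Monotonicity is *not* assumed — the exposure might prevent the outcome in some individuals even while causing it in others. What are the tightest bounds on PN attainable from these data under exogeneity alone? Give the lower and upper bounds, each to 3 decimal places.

Let p₁ = 0.723, p₀ = 0.481.
Under exogeneity alone the bounds on PN are max{0,(p₁−p₀)/p₁} ≤ PN ≤ min{1,(1−p₀)/p₁}.
  lower = (p₁ − p₀)/p₁ = 0.242 / 0.723 ≈ 0.3347
  upper = min{1, (1 − p₀)/p₁} = 0.519 / 0.723 ≈ 0.7178

0.335 ≤ PN ≤ 0.718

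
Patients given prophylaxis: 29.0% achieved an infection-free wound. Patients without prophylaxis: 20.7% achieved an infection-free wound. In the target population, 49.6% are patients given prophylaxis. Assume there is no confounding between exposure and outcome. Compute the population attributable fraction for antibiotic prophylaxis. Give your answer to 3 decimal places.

p₁ = 0.29, p₀ = 0.207.
Overall risk P(Y=1) = π·p₁ + (1−π)·p₀ = 0.496×0.29 + 0.504×0.207 = 0.24817.
Under exogeneity, PAF = [P(Y=1) − p₀] / P(Y=1).
PAF = (0.24817 − 0.207) / 0.24817 ≈ 0.1659

PAF ≈ 0.166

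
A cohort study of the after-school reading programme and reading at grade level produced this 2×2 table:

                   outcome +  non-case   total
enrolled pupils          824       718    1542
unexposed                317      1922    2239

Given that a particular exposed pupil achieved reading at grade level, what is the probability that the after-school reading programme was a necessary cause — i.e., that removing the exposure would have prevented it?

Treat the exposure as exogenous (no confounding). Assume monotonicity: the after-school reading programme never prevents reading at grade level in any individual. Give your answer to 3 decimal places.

PN ≈ 0.735

p₁ = P(outcome | exposed) = 824/1542 = 0.53437
p₀ = P(outcome | unexposed) = 317/2239 = 0.14158
Under exogeneity and monotonicity, PN = (p₁ − p₀)/p₁.
PN = (0.53437 − 0.14158) / 0.53437 ≈ 0.7351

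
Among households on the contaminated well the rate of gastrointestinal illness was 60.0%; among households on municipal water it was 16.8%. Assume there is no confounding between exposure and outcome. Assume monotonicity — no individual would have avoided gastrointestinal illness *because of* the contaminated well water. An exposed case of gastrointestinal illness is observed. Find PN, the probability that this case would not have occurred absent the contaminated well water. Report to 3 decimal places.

p₁ = 0.6, p₀ = 0.168.
Under exogeneity and monotonicity, PN = (p₁ − p₀) / p₁.
PN = (0.6 − 0.168) / 0.6 = 0.432 / 0.6 ≈ 0.7200

PN ≈ 0.720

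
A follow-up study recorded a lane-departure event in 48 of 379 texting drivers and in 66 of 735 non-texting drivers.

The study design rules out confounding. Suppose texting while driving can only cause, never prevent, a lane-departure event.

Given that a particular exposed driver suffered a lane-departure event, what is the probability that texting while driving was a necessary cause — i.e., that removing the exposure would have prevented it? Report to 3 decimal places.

PN ≈ 0.291

p₁ = P(outcome | exposed) = 48/379 = 0.12665
p₀ = P(outcome | unexposed) = 66/735 = 0.089796
Under exogeneity and monotonicity, PN = (p₁ − p₀) / p₁.
PN = (0.12665 − 0.089796) / 0.12665 = 0.036853 / 0.12665 ≈ 0.2910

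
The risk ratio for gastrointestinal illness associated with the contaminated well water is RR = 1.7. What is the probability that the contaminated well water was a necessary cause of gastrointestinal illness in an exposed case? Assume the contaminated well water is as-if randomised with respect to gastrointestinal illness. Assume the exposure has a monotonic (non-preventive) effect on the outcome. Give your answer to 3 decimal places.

PN ≈ 0.412

Under exogeneity and monotonicity, PN = (RR − 1) / RR = 1 − 1/RR.
PN = (1.7 − 1) / 1.7 = 0.7 / 1.7 ≈ 0.4118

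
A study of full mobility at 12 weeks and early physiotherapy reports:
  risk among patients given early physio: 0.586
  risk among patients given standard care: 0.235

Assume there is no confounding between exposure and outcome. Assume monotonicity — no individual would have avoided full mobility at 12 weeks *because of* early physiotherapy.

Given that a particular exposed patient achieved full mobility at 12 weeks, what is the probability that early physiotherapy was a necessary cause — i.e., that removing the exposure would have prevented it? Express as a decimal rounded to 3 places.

Let p₁ = 0.586, p₀ = 0.235.
Under exogeneity and monotonicity, PN = (p₁ − p₀) / p₁.
PN = (0.586 − 0.235) / 0.586 = 0.351 / 0.586 ≈ 0.5990

PN ≈ 0.599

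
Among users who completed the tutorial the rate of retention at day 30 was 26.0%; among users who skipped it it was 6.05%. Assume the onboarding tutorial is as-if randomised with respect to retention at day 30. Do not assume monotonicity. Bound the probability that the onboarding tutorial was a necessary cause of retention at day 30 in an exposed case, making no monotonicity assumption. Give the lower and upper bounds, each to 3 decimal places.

p₁ = 0.26, p₀ = 0.0605.
Under exogeneity alone the bounds on PN are max{0,(p₁−p₀)/p₁} ≤ PN ≤ min{1,(1−p₀)/p₁}.
  lower = (p₁ − p₀)/p₁ = 0.1995 / 0.26 ≈ 0.7673
  upper = min{1, (1 − p₀)/p₁} = 0.9395 / 0.26 ≈ 3.6135 → capped at 1

0.767 ≤ PN ≤ 1.000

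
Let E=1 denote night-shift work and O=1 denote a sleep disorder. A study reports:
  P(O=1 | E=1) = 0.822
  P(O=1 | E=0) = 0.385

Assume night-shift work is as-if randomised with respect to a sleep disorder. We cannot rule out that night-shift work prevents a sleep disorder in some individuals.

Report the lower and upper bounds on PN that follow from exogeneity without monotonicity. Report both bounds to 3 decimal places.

Let p₁ = 0.822, p₀ = 0.385.
Under exogeneity alone the bounds on PN are max{0,(p₁−p₀)/p₁} ≤ PN ≤ min{1,(1−p₀)/p₁}.
  lower = (p₁ − p₀)/p₁ = 0.437 / 0.822 ≈ 0.5316
  upper = min{1, (1 − p₀)/p₁} = 0.615 / 0.822 ≈ 0.7482

0.532 ≤ PN ≤ 0.748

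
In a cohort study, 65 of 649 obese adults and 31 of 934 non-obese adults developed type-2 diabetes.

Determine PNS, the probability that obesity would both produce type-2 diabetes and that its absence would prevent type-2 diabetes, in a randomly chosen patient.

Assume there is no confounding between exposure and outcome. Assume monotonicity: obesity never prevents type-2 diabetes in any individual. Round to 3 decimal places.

PNS ≈ 0.067

p₁ = P(outcome | exposed) = 65/649 = 0.10015
p₀ = P(outcome | unexposed) = 31/934 = 0.033191
Under exogeneity and monotonicity, PNS = p₁ − p₀.
PNS = 0.10015 − 0.033191 = 0.066964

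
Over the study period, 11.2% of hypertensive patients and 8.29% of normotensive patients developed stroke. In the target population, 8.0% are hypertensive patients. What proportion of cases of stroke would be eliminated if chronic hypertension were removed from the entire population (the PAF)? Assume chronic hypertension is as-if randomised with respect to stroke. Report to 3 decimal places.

PAF ≈ 0.027

p₁ = 0.112, p₀ = 0.0829.
Overall risk P(Y=1) = π·p₁ + (1−π)·p₀ = 0.08×0.112 + 0.92×0.0829 = 0.085228.
Under exogeneity, PAF = [P(Y=1) − p₀] / P(Y=1).
PAF = (0.085228 − 0.0829) / 0.085228 ≈ 0.0273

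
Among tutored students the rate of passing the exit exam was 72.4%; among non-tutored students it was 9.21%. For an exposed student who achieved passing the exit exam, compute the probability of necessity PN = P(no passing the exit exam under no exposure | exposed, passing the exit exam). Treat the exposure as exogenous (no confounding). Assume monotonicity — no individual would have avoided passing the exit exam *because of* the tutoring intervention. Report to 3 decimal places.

PN ≈ 0.873

p₁ = 0.724, p₀ = 0.0921.
Under exogeneity and monotonicity, PN = (p₁ − p₀) / p₁.
PN = (0.724 − 0.0921) / 0.724 = 0.6319 / 0.724 ≈ 0.8728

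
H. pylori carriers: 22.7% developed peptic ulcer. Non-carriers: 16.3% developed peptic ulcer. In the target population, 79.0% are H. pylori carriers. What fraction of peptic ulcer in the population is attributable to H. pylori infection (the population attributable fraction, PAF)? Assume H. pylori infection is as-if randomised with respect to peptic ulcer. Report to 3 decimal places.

p₁ = 0.227, p₀ = 0.163.
Overall risk P(Y=1) = π·p₁ + (1−π)·p₀ = 0.79×0.227 + 0.21×0.163 = 0.21356.
Under exogeneity, PAF = [P(Y=1) − p₀] / P(Y=1).
PAF = (0.21356 − 0.163) / 0.21356 ≈ 0.2367

PAF ≈ 0.237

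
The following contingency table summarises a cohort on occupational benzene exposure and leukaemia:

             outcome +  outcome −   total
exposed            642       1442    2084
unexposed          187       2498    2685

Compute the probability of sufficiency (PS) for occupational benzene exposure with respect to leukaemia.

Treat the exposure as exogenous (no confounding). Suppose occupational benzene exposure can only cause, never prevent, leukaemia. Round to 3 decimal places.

PS ≈ 0.256

p₁ = P(outcome | exposed) = 642/2084 = 0.30806
p₀ = P(outcome | unexposed) = 187/2685 = 0.069646
Under exogeneity and monotonicity, PS = (p₁ − p₀)/(1 − p₀).
PS = (0.30806 − 0.069646) / 0.93035 ≈ 0.2563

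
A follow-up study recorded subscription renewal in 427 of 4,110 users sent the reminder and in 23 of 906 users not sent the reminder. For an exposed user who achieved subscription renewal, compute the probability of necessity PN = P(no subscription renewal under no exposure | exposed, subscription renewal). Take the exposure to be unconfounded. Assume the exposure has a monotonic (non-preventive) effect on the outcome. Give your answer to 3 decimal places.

p₁ = P(outcome | exposed) = 427/4110 = 0.10389
p₀ = P(outcome | unexposed) = 23/906 = 0.025386
Under exogeneity and monotonicity, PN = (p₁ − p₀) / p₁.
PN = (0.10389 − 0.025386) / 0.10389 = 0.078507 / 0.10389 ≈ 0.7556

PN ≈ 0.756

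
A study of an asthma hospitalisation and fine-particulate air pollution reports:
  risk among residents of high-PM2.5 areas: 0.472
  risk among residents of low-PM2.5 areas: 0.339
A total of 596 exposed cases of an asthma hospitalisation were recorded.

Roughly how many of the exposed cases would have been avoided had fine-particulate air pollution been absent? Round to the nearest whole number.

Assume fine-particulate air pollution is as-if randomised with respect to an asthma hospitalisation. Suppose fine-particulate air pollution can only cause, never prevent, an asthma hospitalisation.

Let p₁ = 0.472, p₀ = 0.339.
PN = (p₁ − p₀)/p₁ = (0.472 − 0.339) / 0.472 ≈ 0.28178.
Attributable cases ≈ PN × (exposed cases) = 0.28178 × 596 ≈ 167.94.

about 168 cases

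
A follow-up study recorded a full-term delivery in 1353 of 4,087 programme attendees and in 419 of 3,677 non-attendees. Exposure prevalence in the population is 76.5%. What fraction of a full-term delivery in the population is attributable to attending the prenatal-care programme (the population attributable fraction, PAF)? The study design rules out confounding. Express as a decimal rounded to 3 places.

p₁ = P(outcome | exposed) = 1353/4087 = 0.33105
p₀ = P(outcome | unexposed) = 419/3677 = 0.11395
Overall risk P(Y=1) = π·p₁ + (1−π)·p₀ = 0.765×0.33105 + 0.235×0.11395 = 0.28003.
Under exogeneity, PAF = [P(Y=1) − p₀] / P(Y=1).
PAF = (0.28003 − 0.11395) / 0.28003 ≈ 0.5931

PAF ≈ 0.593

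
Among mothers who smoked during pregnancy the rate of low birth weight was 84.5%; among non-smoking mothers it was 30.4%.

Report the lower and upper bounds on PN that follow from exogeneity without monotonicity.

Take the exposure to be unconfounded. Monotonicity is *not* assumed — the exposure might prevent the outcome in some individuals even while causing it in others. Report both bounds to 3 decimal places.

0.640 ≤ PN ≤ 0.824

p₁ = 0.845, p₀ = 0.304.
Under exogeneity alone the bounds on PN are max{0,(p₁−p₀)/p₁} ≤ PN ≤ min{1,(1−p₀)/p₁}.
  lower = (p₁ − p₀)/p₁ = 0.541 / 0.845 ≈ 0.6402
  upper = min{1, (1 − p₀)/p₁} = 0.696 / 0.845 ≈ 0.8237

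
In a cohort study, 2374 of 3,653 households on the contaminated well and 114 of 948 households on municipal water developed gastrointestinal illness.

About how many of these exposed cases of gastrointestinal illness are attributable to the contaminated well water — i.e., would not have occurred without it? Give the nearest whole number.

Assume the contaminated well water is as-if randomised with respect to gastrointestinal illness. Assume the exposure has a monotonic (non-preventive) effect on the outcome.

about 1935 cases

p₁ = P(outcome | exposed) = 2374/3653 = 0.64988
p₀ = P(outcome | unexposed) = 114/948 = 0.12025
PN = (p₁ − p₀)/p₁ = (0.64988 − 0.12025) / 0.64988 ≈ 0.81496.
Attributable cases ≈ PN × (exposed cases) = 0.81496 × 2374 ≈ 1934.72.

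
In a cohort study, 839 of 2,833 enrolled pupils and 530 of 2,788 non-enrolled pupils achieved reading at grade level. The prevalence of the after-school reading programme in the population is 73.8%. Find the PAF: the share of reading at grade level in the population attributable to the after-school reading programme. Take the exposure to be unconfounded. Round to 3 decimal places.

PAF ≈ 0.292

p₁ = P(outcome | exposed) = 839/2833 = 0.29615
p₀ = P(outcome | unexposed) = 530/2788 = 0.1901
Overall risk P(Y=1) = π·p₁ + (1−π)·p₀ = 0.738×0.29615 + 0.262×0.1901 = 0.26837.
Under exogeneity, PAF = [P(Y=1) − p₀] / P(Y=1).
PAF = (0.26837 − 0.1901) / 0.26837 ≈ 0.2916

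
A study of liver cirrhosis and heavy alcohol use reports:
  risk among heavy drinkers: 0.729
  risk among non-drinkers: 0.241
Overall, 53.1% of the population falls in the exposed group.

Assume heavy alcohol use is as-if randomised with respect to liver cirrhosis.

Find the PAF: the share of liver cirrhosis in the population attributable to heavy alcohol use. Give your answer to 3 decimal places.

PAF ≈ 0.518

Let p₁ = 0.729, p₀ = 0.241.
Overall risk P(Y=1) = π·p₁ + (1−π)·p₀ = 0.531×0.729 + 0.469×0.241 = 0.50013.
Under exogeneity, PAF = [P(Y=1) − p₀] / P(Y=1).
PAF = (0.50013 − 0.241) / 0.50013 ≈ 0.5181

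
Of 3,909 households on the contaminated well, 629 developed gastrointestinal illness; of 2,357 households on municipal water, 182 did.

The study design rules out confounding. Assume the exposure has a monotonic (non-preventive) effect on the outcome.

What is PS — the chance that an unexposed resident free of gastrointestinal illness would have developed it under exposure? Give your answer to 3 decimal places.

PS ≈ 0.091

p₁ = P(outcome | exposed) = 629/3909 = 0.16091
p₀ = P(outcome | unexposed) = 182/2357 = 0.077217
Under exogeneity and monotonicity, PS = (p₁ − p₀) / (1 − p₀).
PS = (0.16091 − 0.077217) / (1 − 0.077217) = 0.083694 / 0.92278 ≈ 0.0907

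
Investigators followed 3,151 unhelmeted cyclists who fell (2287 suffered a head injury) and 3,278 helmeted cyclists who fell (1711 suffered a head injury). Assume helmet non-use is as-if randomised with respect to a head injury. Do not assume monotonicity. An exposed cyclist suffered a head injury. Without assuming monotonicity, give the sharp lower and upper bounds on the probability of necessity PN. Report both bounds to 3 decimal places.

p₁ = P(outcome | exposed) = 2287/3151 = 0.7258
p₀ = P(outcome | unexposed) = 1711/3278 = 0.52196
Under exogeneity alone the bounds on PN are max{0,(p₁−p₀)/p₁} ≤ PN ≤ min{1,(1−p₀)/p₁}.
  lower = (p₁ − p₀)/p₁ = 0.20384 / 0.7258 ≈ 0.2808
  upper = min{1, (1 − p₀)/p₁} = 0.47804 / 0.7258 ≈ 0.6586

0.281 ≤ PN ≤ 0.659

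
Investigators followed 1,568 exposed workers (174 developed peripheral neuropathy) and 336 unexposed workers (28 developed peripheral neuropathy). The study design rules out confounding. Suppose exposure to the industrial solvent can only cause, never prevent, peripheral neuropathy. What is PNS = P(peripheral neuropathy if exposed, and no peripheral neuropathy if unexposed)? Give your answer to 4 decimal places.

p₁ = P(outcome | exposed) = 174/1568 = 0.11097
p₀ = P(outcome | unexposed) = 28/336 = 0.083333
Under exogeneity and monotonicity, PNS = p₁ − p₀.
PNS = 0.11097 − 0.083333 = 0.027636

PNS ≈ 0.0276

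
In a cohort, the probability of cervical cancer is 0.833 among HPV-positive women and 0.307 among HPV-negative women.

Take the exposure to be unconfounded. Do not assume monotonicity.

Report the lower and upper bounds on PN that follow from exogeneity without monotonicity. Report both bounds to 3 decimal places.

0.631 ≤ PN ≤ 0.832

Let p₁ = 0.833, p₀ = 0.307.
Under exogeneity alone the bounds on PN are max{0,(p₁−p₀)/p₁} ≤ PN ≤ min{1,(1−p₀)/p₁}.
  lower = (p₁ − p₀)/p₁ = 0.526 / 0.833 ≈ 0.6315
  upper = min{1, (1 − p₀)/p₁} = 0.693 / 0.833 ≈ 0.8319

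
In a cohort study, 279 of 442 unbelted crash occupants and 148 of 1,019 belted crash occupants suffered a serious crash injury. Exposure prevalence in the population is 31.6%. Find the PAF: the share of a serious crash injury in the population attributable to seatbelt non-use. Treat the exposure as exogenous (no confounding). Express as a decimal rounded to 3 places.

PAF ≈ 0.514

p₁ = P(outcome | exposed) = 279/442 = 0.63122
p₀ = P(outcome | unexposed) = 148/1019 = 0.14524
Overall risk P(Y=1) = π·p₁ + (1−π)·p₀ = 0.316×0.63122 + 0.684×0.14524 = 0.29881.
Under exogeneity, PAF = [P(Y=1) − p₀] / P(Y=1).
PAF = (0.29881 − 0.14524) / 0.29881 ≈ 0.5139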